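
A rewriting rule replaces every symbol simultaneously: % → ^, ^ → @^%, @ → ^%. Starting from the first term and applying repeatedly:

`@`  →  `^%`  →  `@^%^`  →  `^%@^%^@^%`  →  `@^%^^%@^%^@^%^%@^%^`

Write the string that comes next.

Rewriting the 19 symbols of @^%^^%@^%^@^%^%@^%^ one by one yields ^% @^% ^ @^% @^% ^ ^% @^% ^ @^% ^% @^% ^ @^% ^ ^% @^% ^ @^%; concatenated:

^%@^%^@^%@^%^^%@^%^@^%^%@^%^@^%^^%@^%^@^%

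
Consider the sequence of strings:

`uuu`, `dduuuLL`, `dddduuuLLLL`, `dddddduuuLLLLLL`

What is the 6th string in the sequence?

s(k+1) = dd·s(k)·LL, so each term gains dd as a prefix and LL as a suffix.
From dddddduuuLLLLLL, 2 further steps: dddddduuuLLLLLL → dddddddduuuLLLLLLLL → (answer).

dddddddddduuuLLLLLLLLLL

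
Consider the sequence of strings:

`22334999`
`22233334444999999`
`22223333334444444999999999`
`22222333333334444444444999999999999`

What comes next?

22222233333333334444444444444999999999999999

The n-th term is n+1 2's then 2n 3's then 3n-2 4's then 3n 9's (n = 1, 2, …).
Setting n = 5 gives 6, 10, 13, 15 characters in each block.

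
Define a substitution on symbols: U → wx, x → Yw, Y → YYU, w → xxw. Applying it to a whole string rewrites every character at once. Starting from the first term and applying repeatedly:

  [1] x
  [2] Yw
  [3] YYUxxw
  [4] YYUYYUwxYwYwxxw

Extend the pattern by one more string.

Replace each of the 15 characters of YYUYYUwxYwYwxxw in place — YYU YYU wx YYU YYU wx xxw Yw YYU xxw YYU xxw Yw Yw xxw — and concatenate.

YYUYYUwxYYUYYUwxxxwYwYYUxxwYYUxxwYwYwxxw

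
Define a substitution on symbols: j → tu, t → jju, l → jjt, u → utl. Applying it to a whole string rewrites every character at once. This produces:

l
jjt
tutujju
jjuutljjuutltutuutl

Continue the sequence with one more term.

tutuutlutljjujjttutuutlutljjujjtjjuutljjuutlutljjujjt

Applying the rule to each of the 19 symbols of jjuutljjuutltutuutl gives the pieces tu tu utl utl jju jjt tu tu utl utl jju jjt jju utl jju utl utl jju jjt, which concatenate to the answer.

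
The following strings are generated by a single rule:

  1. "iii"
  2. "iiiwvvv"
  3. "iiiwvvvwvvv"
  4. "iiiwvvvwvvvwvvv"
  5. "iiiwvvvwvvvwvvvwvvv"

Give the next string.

Every step adds wvvv to the end: s(k+1) = s(k)·wvvv.
One more step from iiiwvvvwvvvwvvvwvvv gives the answer.

iiiwvvvwvvvwvvvwvvvwvvv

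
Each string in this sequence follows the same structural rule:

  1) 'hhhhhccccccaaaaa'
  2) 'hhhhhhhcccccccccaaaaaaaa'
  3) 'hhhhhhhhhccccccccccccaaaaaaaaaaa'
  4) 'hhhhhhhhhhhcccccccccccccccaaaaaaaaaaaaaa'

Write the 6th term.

The n-th term is 2n+1 h's then 3n c's then 3n-1 a's, where the shown terms are n = 2, 3, 4, 5.
Setting n = 7 gives 15, 21, 20 characters in each block.

hhhhhhhhhhhhhhhcccccccccccccccccccccaaaaaaaaaaaaaaaaaaaa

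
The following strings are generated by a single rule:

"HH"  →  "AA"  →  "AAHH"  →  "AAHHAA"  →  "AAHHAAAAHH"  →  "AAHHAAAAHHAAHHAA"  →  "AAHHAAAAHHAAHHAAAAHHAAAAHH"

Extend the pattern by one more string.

From term 3 onward, concatenate the last term with the second-to-last: AA·HH = AAHH, AAHH·AA = AAHHAA, …
So term 8 is AAHHAAAAHHAAHHAAAAHHAAAAHH·AAHHAAAAHHAAHHAA.

AAHHAAAAHHAAHHAAAAHHAAAAHHAAHHAAAAHHAAHHAA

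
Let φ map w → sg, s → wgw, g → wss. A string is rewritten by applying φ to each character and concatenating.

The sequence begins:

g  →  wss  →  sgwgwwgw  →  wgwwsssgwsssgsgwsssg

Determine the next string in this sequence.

Rewriting the 20 symbols of wgwwsssgwsssgsgwsssg one by one yields sg wss sg sg wgw wgw wgw wss sg wgw wgw wgw wss wgw wss sg wgw wgw wgw wss; concatenated:

sgwsssgsgwgwwgwwgwwsssgwgwwgwwgwwsswgwwsssgwgwwgwwgwwss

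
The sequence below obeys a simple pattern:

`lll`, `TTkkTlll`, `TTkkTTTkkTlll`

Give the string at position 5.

TTkkTTTkkTTTkkTTTkkTlll

Each term is the previous one with TTkkT prepended.
From TTkkTTTkkTlll, 2 further steps: TTkkTTTkkTlll → TTkkTTTkkTTTkkTlll → (answer).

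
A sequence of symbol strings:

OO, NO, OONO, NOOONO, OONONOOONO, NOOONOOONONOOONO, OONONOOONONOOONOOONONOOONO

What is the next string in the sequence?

Each term (from the third on) is the two preceding terms concatenated in order: term 3 = OO·NO = OONO.
Continuing: NOOONOOONONOOONO · OONONOOONONOOONOOONONOOONO gives term 8.

NOOONOOONONOOONOOONONOOONONOOONOOONONOOONO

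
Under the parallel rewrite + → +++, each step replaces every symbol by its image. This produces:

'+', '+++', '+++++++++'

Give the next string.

Rewriting each symbol of +++++++++: +→+++, +→+++, +→+++, +→+++, +→+++, +→+++, +→+++, +→+++, +→+++, which concatenates to +++ +++ +++ +++ +++ +++ +++ +++ +++.

+++++++++++++++++++++++++++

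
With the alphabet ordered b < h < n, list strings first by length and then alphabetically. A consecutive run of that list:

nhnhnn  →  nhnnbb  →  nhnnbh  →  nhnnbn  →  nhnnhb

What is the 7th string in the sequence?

Stepping forward 2 times from nhnnhb: nhnnhb → nhnnhh, then the target.

nhnnhn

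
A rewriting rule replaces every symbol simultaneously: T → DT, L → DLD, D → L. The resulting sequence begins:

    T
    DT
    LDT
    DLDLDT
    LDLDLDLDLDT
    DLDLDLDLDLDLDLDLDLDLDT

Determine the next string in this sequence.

Rewriting the 22 symbols of DLDLDLDLDLDLDLDLDLDLDT one by one yields L DLD L DLD L DLD L DLD L DLD L DLD L DLD L DLD L DLD L DLD L DT; concatenated:

LDLDLDLDLDLDLDLDLDLDLDLDLDLDLDLDLDLDLDLDLDT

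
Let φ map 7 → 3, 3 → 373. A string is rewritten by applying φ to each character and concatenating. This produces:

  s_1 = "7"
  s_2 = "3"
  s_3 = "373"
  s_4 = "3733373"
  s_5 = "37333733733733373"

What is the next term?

Applying the rule to each of the 17 symbols of 37333733733733373 gives the pieces 373 3 373 373 373 3 373 373 3 373 373 3 373 373 373 3 373, which concatenate to the answer.

37333733733733373373337337333733733733373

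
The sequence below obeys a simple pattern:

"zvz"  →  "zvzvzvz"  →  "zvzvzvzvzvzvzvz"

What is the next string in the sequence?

zvzvzvzvzvzvzvzvzvzvzvzvzvzvzvz

Every step duplicates the string with 'v' between the halves.
One more doubling of zvzvzvzvzvzvzvz gives the answer.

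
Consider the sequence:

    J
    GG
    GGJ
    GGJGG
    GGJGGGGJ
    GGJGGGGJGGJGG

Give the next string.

GGJGGGGJGGJGGGGJGGGGJ

This is a Fibonacci-style word recurrence s(k) = s(k−1)·s(k−2): e.g. GG·J = GGJ.
The next term joins GGJGGGGJGGJGG and GGJGGGGJ.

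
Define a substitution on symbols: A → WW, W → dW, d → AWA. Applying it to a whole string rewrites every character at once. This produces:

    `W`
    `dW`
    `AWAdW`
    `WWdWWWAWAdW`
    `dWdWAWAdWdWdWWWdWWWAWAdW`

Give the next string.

AWAdWAWAdWWWdWWWAWAdWAWAdWAWAdWdWdWAWAdWdWdWWWdWWWAWAdW

Replace each of the 24 characters of dWdWAWAdWdWdWWWdWWWAWAdW in place — AWA dW AWA dW WW dW WW AWA dW AWA dW AWA dW dW dW AWA dW dW dW WW dW WW AWA dW — and concatenate.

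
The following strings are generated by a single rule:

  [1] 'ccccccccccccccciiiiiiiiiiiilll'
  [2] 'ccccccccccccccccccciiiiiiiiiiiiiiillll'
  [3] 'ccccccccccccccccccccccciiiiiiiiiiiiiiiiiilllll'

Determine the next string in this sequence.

The n-th term is 4n+3 c's then 3n+3 i's then n l's, where the shown terms are n = 3, 4, 5.
For the next term, n = 6, so the run lengths are 27, 21, 6.

ccccccccccccccccccccccccccciiiiiiiiiiiiiiiiiiiiillllll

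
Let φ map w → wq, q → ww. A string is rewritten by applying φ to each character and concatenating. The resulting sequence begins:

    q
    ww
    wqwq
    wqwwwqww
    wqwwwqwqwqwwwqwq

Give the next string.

wqwwwqwqwqwwwqwwwqwwwqwqwqwwwqww

Replace each of the 16 characters of wqwwwqwqwqwwwqwq in place — wq ww wq wq wq ww wq ww wq ww wq wq wq ww wq ww — and concatenate.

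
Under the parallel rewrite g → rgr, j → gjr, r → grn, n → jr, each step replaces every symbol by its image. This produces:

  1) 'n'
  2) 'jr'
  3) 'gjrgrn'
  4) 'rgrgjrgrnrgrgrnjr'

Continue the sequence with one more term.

φ(rgrgjrgrnrgrgrnjr) expands symbol-by-symbol to grn rgr grn rgr gjr grn rgr grn jr grn rgr grn rgr grn jr gjr grn; joining the 17 pieces gives the next term.

grnrgrgrnrgrgjrgrnrgrgrnjrgrnrgrgrnrgrgrnjrgjrgrn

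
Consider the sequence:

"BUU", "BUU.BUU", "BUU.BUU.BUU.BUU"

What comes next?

Every step duplicates the string with '.' between the halves.
Doubling BUU.BUU.BUU.BUU with '.' between the halves:

BUU.BUU.BUU.BUU.BUU.BUU.BUU.BUU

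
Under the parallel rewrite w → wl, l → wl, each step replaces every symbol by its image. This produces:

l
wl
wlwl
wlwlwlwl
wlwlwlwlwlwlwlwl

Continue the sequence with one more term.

Rewriting the 16 symbols of wlwlwlwlwlwlwlwl one by one yields wl wl wl wl wl wl wl wl wl wl wl wl wl wl wl wl; concatenated:

wlwlwlwlwlwlwlwlwlwlwlwlwlwlwlwl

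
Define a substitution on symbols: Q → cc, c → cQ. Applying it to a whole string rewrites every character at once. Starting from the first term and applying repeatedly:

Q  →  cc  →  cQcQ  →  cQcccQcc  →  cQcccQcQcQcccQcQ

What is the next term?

cQcccQcQcQcccQcccQcccQcQcQcccQcc

Replace each of the 16 characters of cQcccQcQcQcccQcQ in place — cQ cc cQ cQ cQ cc cQ cc cQ cc cQ cQ cQ cc cQ cc — and concatenate.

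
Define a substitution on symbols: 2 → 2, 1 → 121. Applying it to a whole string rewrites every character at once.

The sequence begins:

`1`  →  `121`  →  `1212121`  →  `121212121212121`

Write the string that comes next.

Rewriting the 15 symbols of 121212121212121 one by one yields 121 2 121 2 121 2 121 2 121 2 121 2 121 2 121; concatenated:

1212121212121212121212121212121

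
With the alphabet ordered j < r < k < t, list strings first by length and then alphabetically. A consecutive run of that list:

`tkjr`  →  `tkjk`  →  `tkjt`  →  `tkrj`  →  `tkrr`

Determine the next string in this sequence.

Treat tkrr as a base-4 numeral over the given alphabet and add one, carrying through any trailing t's.

tkrk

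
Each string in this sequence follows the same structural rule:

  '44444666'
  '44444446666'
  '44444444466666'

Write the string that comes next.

44444444444666666

Each string has the form 4^{2n+1} 6^{n+1}, where the shown terms are n = 2, 3, 4.
For the next term, n = 5, so the run lengths are 11, 6.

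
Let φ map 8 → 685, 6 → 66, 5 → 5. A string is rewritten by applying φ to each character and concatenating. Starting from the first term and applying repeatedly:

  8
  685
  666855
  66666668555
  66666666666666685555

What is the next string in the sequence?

Rewriting the 20 symbols of 66666666666666685555 one by one yields 66 66 66 66 66 66 66 66 66 66 66 66 66 66 66 685 5 5 5 5; concatenated:

6666666666666666666666666666666855555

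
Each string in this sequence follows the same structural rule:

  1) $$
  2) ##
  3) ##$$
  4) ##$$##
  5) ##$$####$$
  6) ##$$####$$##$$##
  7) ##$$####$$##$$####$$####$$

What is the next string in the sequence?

Each term (from the third on) is the previous term followed by the one before it: term 3 = ##·$$ = ##$$.
The next term joins ##$$####$$##$$####$$####$$ and ##$$####$$##$$##.

##$$####$$##$$####$$####$$##$$####$$##$$##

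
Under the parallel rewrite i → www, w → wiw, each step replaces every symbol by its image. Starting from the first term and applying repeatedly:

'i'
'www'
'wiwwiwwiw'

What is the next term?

wiwwwwwiwwiwwwwwiwwiwwwwwiw

Apply φ to wiwwiwwiw symbol by symbol: w→wiw, i→www, w→wiw, w→wiw, i→www, w→wiw, w→wiw, i→www, w→wiw; joined: wiw www wiw wiw www wiw wiw www wiw.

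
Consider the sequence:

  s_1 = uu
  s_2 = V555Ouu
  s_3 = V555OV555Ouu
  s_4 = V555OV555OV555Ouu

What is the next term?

V555OV555OV555OV555Ouu

Each term is the previous one with V555O prepended.
One more step from V555OV555OV555Ouu gives the answer.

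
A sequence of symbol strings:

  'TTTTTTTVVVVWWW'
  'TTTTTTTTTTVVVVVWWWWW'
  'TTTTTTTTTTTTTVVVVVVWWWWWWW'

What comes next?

The n-th term is 3n+1 T's then n+2 V's then 2n-1 W's, where the shown terms are n = 2, 3, 4.
Setting n = 5 gives 16, 7, 9 characters in each block.

TTTTTTTTTTTTTTTTVVVVVVVWWWWWWWWW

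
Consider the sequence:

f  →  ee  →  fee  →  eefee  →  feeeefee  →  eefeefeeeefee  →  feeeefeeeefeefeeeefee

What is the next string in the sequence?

eefeefeeeefeefeeeefeeeefeefeeeefee

This is a Fibonacci-style word recurrence s(k) = s(k−2)·s(k−1): e.g. f·ee = fee.
The next term joins eefeefeeeefee and feeeefeeeefeefeeeefee.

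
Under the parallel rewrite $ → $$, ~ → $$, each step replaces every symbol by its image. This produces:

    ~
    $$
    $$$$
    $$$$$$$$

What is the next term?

$$$$$$$$$$$$$$$$

Rewriting each symbol of $$$$$$$$: $→$$, $→$$, $→$$, $→$$, $→$$, $→$$, $→$$, $→$$, which concatenates to $$ $$ $$ $$ $$ $$ $$ $$.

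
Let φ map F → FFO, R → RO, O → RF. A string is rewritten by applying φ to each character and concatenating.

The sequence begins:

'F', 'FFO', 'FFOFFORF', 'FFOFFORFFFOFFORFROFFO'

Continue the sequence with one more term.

φ(FFOFFORFFFOFFORFROFFO) expands symbol-by-symbol to FFO FFO RF FFO FFO RF RO FFO FFO FFO RF FFO FFO RF RO FFO RO RF FFO FFO RF; joining the 21 pieces gives the next term.

FFOFFORFFFOFFORFROFFOFFOFFORFFFOFFORFROFFORORFFFOFFORF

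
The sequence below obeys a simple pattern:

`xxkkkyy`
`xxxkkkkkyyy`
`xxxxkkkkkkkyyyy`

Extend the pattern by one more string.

Term n consists of n x's, followed by 2n-1 k's, followed by n y's, where the shown terms are n = 2, 3, 4.
At n = 5 the blocks have lengths 5, 9, 5.

xxxxxkkkkkkkkkyyyyy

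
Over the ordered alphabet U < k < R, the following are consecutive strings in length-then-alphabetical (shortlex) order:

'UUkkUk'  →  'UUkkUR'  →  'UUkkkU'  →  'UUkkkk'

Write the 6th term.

Advancing 2 positions from UUkkkk through UUkkkk → UUkkkR reaches term 6.

UUkkRU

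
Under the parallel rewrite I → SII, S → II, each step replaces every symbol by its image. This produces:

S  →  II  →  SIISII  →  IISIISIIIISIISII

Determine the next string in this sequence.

Rewriting the 16 symbols of IISIISIIIISIISII one by one yields SII SII II SII SII II SII SII SII SII II SII SII II SII SII; concatenated:

SIISIIIISIISIIIISIISIISIISIIIISIISIIIISIISII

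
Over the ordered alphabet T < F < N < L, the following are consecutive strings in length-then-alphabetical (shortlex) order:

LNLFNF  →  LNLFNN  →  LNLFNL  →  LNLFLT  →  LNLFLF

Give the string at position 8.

LNLNTT

Stepping forward 3 times from LNLFLF: LNLFLF → LNLFLN → LNLFLL, then the target.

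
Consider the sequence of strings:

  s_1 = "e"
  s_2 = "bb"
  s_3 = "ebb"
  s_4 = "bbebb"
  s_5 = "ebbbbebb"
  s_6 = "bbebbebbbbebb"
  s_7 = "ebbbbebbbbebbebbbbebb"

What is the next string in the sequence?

Each term (from the third on) is the two preceding terms concatenated in order: term 3 = e·bb = ebb.
Continuing: bbebbebbbbebb · ebbbbebbbbebbebbbbebb gives term 8.

bbebbebbbbebbebbbbebbbbebbebbbbebb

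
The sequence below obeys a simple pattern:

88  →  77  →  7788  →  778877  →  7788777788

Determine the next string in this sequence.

Each term (from the third on) is the previous term followed by the one before it: term 3 = 77·88 = 7788.
So term 6 is 7788777788·778877.

7788777788778877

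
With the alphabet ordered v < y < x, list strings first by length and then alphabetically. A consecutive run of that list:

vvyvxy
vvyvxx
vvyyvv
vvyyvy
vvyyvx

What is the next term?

Find the rightmost character of vvyyvx below x, bump it to the next letter, and reset everything to its right to v.

vvyyyv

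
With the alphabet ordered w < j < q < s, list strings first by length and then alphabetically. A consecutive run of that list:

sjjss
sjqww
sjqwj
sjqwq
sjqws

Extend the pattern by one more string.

The successor of sjqws increments the rightmost position that isn't already s and resets every position after it to w.

sjqjw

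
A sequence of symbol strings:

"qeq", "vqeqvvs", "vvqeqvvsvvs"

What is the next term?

vvvqeqvvsvvsvvs

Each term wraps the previous one in v on the left and vvs on the right.
So the next term is v·vvqeqvvsvvs·vvs.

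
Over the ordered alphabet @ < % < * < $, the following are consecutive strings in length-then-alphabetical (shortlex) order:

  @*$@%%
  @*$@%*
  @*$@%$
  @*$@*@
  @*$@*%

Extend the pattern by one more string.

@*$@**

The successor of @*$@*% increments the rightmost position that isn't already $ and resets every position after it to @.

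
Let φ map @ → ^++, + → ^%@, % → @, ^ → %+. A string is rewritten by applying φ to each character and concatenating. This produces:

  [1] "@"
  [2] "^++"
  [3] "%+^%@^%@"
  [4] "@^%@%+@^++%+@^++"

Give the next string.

^++%+@^++@^%@^++%+^%@^%@@^%@^++%+^%@^%@

φ(@^%@%+@^++%+@^++) expands symbol-by-symbol to ^++ %+ @ ^++ @ ^%@ ^++ %+ ^%@ ^%@ @ ^%@ ^++ %+ ^%@ ^%@; joining the 16 pieces gives the next term.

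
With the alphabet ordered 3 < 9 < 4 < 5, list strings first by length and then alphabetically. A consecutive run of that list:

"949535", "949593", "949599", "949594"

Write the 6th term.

949543

Advancing 2 positions from 949594 through 949594 → 949595 reaches term 6.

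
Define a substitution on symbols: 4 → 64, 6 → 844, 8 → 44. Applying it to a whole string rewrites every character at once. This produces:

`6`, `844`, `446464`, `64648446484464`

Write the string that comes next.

84464844644464648446444646484464

Applying the rule to each of the 14 symbols of 64648446484464 gives the pieces 844 64 844 64 44 64 64 844 64 44 64 64 844 64, which concatenate to the answer.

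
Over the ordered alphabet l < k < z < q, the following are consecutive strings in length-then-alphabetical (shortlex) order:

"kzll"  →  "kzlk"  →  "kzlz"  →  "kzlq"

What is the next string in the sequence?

Treat kzlq as a base-4 numeral over the given alphabet and add one, carrying through any trailing q's.

kzkl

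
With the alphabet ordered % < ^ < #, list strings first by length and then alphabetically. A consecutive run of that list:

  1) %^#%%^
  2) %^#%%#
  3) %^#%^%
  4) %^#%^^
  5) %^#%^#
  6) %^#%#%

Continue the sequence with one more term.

Find the rightmost character of %^#%#% below #, bump it to the next letter, and reset everything to its right to %.

%^#%#^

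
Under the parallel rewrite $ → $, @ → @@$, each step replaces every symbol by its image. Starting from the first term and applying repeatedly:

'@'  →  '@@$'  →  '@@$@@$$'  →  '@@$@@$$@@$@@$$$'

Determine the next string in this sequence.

@@$@@$$@@$@@$$$@@$@@$$@@$@@$$$$

φ(@@$@@$$@@$@@$$$) expands symbol-by-symbol to @@$ @@$ $ @@$ @@$ $ $ @@$ @@$ $ @@$ @@$ $ $ $; joining the 15 pieces gives the next term.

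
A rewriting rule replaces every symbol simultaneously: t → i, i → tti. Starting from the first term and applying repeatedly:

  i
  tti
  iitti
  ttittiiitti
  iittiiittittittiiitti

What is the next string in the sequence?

Applying the rule to each of the 21 symbols of iittiiittittittiiitti gives the pieces tti tti i i tti tti tti i i tti i i tti i i tti tti tti i i tti, which concatenate to the answer.

ttittiiittittittiiittiiittiiittittittiiitti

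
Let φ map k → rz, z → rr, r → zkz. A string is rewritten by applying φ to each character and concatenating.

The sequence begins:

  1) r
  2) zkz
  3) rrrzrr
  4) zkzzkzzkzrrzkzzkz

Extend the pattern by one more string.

rrrzrrrrrzrrrrrzrrzkzzkzrrrzrrrrrzrr

Applying the rule to each of the 17 symbols of zkzzkzzkzrrzkzzkz gives the pieces rr rz rr rr rz rr rr rz rr zkz zkz rr rz rr rr rz rr, which concatenate to the answer.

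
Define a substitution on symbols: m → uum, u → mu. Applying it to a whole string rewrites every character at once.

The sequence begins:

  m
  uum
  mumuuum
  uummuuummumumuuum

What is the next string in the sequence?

mumuuumuummumumuuumuummuuummuuummumumuuum

φ(uummuuummumumuuum) expands symbol-by-symbol to mu mu uum uum mu mu mu uum uum mu uum mu uum mu mu mu uum; joining the 17 pieces gives the next term.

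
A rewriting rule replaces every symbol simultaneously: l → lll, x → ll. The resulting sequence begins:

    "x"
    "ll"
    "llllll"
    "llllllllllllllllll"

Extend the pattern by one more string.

Applying the rule to each of the 18 symbols of llllllllllllllllll gives the pieces lll lll lll lll lll lll lll lll lll lll lll lll lll lll lll lll lll lll, which concatenate to the answer.

llllllllllllllllllllllllllllllllllllllllllllllllllllll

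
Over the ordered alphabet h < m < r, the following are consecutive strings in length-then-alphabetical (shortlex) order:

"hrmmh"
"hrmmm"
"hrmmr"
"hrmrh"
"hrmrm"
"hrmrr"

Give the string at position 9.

Stepping forward 3 times from hrmrr: hrmrr → hrrhh → hrrhm, then the target.

hrrhr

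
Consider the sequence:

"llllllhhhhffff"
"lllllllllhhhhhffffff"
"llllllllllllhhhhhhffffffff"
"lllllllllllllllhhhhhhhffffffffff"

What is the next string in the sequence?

Each string has the form l^{3n} h^{n+2} f^{2n}, where the shown terms are n = 2, 3, 4, 5.
At n = 6 the blocks have lengths 18, 8, 12.

llllllllllllllllllhhhhhhhhffffffffffff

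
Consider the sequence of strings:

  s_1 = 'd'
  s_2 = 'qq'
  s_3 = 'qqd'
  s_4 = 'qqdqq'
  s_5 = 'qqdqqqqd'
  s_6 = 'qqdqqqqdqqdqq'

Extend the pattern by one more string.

qqdqqqqdqqdqqqqdqqqqd

From term 3 onward, concatenate the last term with the second-to-last: qq·d = qqd, qqd·qq = qqdqq, …
So term 7 is qqdqqqqdqqdqq·qqdqqqqd.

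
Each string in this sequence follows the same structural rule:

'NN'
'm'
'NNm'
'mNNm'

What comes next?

NNmmNNm

Each term (from the third on) is the two preceding terms concatenated in order: term 3 = NN·m = NNm.
The next term joins NNm and mNNm.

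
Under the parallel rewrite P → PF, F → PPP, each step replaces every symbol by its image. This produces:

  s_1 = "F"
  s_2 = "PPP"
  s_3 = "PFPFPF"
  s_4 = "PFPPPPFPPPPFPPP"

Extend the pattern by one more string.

Replace each of the 15 characters of PFPPPPFPPPPFPPP in place — PF PPP PF PF PF PF PPP PF PF PF PF PPP PF PF PF — and concatenate.

PFPPPPFPFPFPFPPPPFPFPFPFPPPPFPFPF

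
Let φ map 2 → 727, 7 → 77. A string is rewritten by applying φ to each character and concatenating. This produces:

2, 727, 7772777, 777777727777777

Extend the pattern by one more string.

7777777777777772777777777777777

Replace each of the 15 characters of 777777727777777 in place — 77 77 77 77 77 77 77 727 77 77 77 77 77 77 77 — and concatenate.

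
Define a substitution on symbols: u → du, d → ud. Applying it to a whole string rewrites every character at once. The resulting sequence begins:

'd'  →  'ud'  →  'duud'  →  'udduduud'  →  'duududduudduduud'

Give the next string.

Applying the rule to each of the 16 symbols of duududduudduduud gives the pieces ud du du ud du ud ud du du ud ud du ud du du ud, which concatenate to the answer.

udduduudduududduduududduudduduud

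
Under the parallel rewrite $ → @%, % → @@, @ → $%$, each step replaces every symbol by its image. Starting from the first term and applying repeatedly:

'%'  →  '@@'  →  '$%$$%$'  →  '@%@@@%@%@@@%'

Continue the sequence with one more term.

Expanding @%@@@%@%@@@%: @→$%$, %→@@, @→$%$, @→$%$, @→$%$, %→@@, @→$%$, %→@@, @→$%$, @→$%$, @→$%$, %→@@. Concatenated: $%$ @@ $%$ $%$ $%$ @@ $%$ @@ $%$ $%$ $%$ @@.

$%$@@$%$$%$$%$@@$%$@@$%$$%$$%$@@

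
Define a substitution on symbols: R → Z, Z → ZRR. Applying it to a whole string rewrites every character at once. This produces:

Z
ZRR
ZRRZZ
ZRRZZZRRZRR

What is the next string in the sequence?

Rewriting each symbol of ZRRZZZRRZRR: Z→ZRR, R→Z, R→Z, Z→ZRR, Z→ZRR, Z→ZRR, R→Z, R→Z, Z→ZRR, R→Z, R→Z, which concatenates to ZRR Z Z ZRR ZRR ZRR Z Z ZRR Z Z.

ZRRZZZRRZRRZRRZZZRRZZ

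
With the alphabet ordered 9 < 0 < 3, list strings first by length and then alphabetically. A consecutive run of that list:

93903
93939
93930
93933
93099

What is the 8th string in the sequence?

93009

Stepping forward 3 times from 93099: 93099 → 93090 → 93093, then the target.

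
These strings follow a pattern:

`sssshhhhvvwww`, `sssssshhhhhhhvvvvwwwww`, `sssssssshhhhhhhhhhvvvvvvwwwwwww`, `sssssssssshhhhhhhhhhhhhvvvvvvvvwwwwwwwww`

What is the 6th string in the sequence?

The n-th term is 2n+2 s's then 3n+1 h's then 2n v's then 2n+1 w's (n = 1, 2, …).
At n = 6 the blocks have lengths 14, 19, 12, 13.

sssssssssssssshhhhhhhhhhhhhhhhhhhvvvvvvvvvvvvwwwwwwwwwwwww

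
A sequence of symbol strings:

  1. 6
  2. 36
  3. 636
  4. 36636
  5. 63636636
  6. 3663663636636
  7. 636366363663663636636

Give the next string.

3663663636636636366363663663636636

Each term (from the third on) is the two preceding terms concatenated in order: term 3 = 6·36 = 636.
Continuing: 3663663636636 · 636366363663663636636 gives term 8.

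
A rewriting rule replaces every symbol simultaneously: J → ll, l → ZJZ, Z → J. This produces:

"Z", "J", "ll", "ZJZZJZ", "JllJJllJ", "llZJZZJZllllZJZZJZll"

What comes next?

Rewriting the 20 symbols of llZJZZJZllllZJZZJZll one by one yields ZJZ ZJZ J ll J J ll J ZJZ ZJZ ZJZ ZJZ J ll J J ll J ZJZ ZJZ; concatenated:

ZJZZJZJllJJllJZJZZJZZJZZJZJllJJllJZJZZJZ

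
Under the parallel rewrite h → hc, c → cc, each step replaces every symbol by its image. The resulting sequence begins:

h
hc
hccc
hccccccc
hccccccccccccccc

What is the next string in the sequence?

hccccccccccccccccccccccccccccccc

φ(hccccccccccccccc) expands symbol-by-symbol to hc cc cc cc cc cc cc cc cc cc cc cc cc cc cc cc; joining the 16 pieces gives the next term.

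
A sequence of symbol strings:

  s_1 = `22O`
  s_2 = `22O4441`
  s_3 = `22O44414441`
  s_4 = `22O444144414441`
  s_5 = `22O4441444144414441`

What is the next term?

Each term is the previous one with 4441 appended.
So the next term is 22O4441444144414441·4441.

22O44414441444144414441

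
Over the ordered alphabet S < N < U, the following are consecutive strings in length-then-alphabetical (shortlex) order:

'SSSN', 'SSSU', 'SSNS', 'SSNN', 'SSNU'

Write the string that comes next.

The successor of SSNU increments the rightmost position that isn't already U and resets every position after it to S.

SSUS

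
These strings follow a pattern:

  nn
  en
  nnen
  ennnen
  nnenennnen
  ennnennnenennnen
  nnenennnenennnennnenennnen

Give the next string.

Each term (from the third on) is the two preceding terms concatenated in order: term 3 = nn·en = nnen.
The next term joins ennnennnenennnen and nnenennnenennnennnenennnen.

ennnennnenennnennnenennnenennnennnenennnen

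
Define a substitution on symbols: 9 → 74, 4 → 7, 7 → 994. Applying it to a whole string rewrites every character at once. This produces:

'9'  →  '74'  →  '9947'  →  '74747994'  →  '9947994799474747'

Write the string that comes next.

Replace each of the 16 characters of 9947994799474747 in place — 74 74 7 994 74 74 7 994 74 74 7 994 7 994 7 994 — and concatenate.

74747994747479947474799479947994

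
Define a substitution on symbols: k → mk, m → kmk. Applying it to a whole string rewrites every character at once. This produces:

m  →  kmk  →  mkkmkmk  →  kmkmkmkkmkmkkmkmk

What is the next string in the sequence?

φ(kmkmkmkkmkmkkmkmk) expands symbol-by-symbol to mk kmk mk kmk mk kmk mk mk kmk mk kmk mk mk kmk mk kmk mk; joining the 17 pieces gives the next term.

mkkmkmkkmkmkkmkmkmkkmkmkkmkmkmkkmkmkkmkmk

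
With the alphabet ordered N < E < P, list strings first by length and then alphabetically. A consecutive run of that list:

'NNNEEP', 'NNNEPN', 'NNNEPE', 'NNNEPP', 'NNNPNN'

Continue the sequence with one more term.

Treat NNNPNN as a base-3 numeral over the given alphabet and add one, carrying through any trailing P's.

NNNPNE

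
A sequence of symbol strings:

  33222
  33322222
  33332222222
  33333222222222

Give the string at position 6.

The n-th term is n+1 3's then 2n+1 2's (n = 1, 2, …).
At n = 6 the blocks have lengths 7, 13.

33333332222222222222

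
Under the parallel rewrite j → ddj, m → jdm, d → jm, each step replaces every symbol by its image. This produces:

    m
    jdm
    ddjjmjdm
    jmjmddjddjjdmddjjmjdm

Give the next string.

Rewriting the 21 symbols of jmjmddjddjjdmddjjmjdm one by one yields ddj jdm ddj jdm jm jm ddj jm jm ddj ddj jm jdm jm jm ddj ddj jdm ddj jm jdm; concatenated:

ddjjdmddjjdmjmjmddjjmjmddjddjjmjdmjmjmddjddjjdmddjjmjdm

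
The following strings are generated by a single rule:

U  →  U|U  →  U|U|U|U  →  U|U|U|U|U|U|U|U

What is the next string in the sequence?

Each string is two copies of the previous one joined by '|'.
Doubling U|U|U|U|U|U|U|U with '|' between the halves:

U|U|U|U|U|U|U|U|U|U|U|U|U|U|U|U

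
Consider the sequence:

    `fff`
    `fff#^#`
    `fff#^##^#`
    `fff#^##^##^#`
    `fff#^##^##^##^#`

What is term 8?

fff#^##^##^##^##^##^##^#

The strings grow by a fixed suffix #^# each time.
From fff#^##^##^##^#, 3 further steps: fff#^##^##^##^# → fff#^##^##^##^##^# → fff#^##^##^##^##^##^# → (answer).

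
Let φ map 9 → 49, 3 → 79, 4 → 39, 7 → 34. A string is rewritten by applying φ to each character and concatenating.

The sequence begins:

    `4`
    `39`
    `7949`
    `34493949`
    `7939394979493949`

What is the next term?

Rewriting the 16 symbols of 7939394979493949 one by one yields 34 49 79 49 79 49 39 49 34 49 39 49 79 49 39 49; concatenated:

34497949794939493449394979493949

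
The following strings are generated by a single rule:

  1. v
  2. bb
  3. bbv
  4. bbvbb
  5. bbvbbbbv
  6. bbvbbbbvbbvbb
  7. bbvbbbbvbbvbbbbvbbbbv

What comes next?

bbvbbbbvbbvbbbbvbbbbvbbvbbbbvbbvbb

Each term (from the third on) is the previous term followed by the one before it: term 3 = bb·v = bbv.
The next term joins bbvbbbbvbbvbbbbvbbbbv and bbvbbbbvbbvbb.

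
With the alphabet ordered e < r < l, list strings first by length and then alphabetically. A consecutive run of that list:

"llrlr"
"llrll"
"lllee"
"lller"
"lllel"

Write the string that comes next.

lllre

Find the rightmost character of lllel below l, bump it to the next letter, and reset everything to its right to e.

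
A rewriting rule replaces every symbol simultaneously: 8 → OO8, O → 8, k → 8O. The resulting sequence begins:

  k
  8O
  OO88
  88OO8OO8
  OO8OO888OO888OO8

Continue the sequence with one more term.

88OO888OO8OO8OO888OO8OO8OO888OO8

Applying the rule to each of the 16 symbols of OO8OO888OO888OO8 gives the pieces 8 8 OO8 8 8 OO8 OO8 OO8 8 8 OO8 OO8 OO8 8 8 OO8, which concatenate to the answer.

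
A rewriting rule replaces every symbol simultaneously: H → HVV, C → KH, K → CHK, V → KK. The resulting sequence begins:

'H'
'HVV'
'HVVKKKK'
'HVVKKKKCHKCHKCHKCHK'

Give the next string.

Applying the rule to each of the 19 symbols of HVVKKKKCHKCHKCHKCHK gives the pieces HVV KK KK CHK CHK CHK CHK KH HVV CHK KH HVV CHK KH HVV CHK KH HVV CHK, which concatenate to the answer.

HVVKKKKCHKCHKCHKCHKKHHVVCHKKHHVVCHKKHHVVCHKKHHVVCHK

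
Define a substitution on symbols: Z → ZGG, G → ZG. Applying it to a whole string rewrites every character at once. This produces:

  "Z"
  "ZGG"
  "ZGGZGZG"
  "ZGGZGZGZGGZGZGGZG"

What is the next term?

Rewriting the 17 symbols of ZGGZGZGZGGZGZGGZG one by one yields ZGG ZG ZG ZGG ZG ZGG ZG ZGG ZG ZG ZGG ZG ZGG ZG ZG ZGG ZG; concatenated:

ZGGZGZGZGGZGZGGZGZGGZGZGZGGZGZGGZGZGZGGZG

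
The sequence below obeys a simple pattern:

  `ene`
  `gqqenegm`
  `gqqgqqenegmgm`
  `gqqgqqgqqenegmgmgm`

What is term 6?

Each term wraps the previous one in gqq on the left and gm on the right.
From gqqgqqgqqenegmgmgm, 2 further steps: gqqgqqgqqenegmgmgm → gqqgqqgqqgqqenegmgmgmgm → (answer).

gqqgqqgqqgqqgqqenegmgmgmgmgm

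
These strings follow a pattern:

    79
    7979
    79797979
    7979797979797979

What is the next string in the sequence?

Every step duplicates the string.
One more doubling of 7979797979797979 gives the answer.

79797979797979797979797979797979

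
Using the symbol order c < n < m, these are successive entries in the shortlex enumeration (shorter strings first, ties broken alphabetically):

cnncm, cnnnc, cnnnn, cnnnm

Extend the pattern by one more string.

cnnmc

Treat cnnnm as a base-3 numeral over the given alphabet and add one, carrying through any trailing m's.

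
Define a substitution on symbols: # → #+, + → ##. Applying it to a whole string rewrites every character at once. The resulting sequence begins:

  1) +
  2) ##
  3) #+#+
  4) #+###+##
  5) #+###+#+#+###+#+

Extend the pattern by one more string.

Replace each of the 16 characters of #+###+#+#+###+#+ in place — #+ ## #+ #+ #+ ## #+ ## #+ ## #+ #+ #+ ## #+ ## — and concatenate.

#+###+#+#+###+###+###+#+#+###+##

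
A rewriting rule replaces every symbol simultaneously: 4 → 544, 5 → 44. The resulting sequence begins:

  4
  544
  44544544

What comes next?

5445444454454444544544

Expanding 44544544: 4→544, 4→544, 5→44, 4→544, 4→544, 5→44, 4→544, 4→544. Concatenated: 544 544 44 544 544 44 544 544.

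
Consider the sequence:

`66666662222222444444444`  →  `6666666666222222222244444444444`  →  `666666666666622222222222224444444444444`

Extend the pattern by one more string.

66666666666666662222222222222222444444444444444

Reading off run lengths: 6 runs 7, 10, 13; 2 runs 7, 10, 13; 4 runs 9, 11, 13 — each is linear in n, where the shown terms are n = 3, 4, 5.
Setting n = 6 gives 16, 16, 15 characters in each block.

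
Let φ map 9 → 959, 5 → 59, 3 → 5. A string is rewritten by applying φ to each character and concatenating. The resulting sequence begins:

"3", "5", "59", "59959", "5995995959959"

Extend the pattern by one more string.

5995995959959959599595995995959959

Replace each of the 13 characters of 5995995959959 in place — 59 959 959 59 959 959 59 959 59 959 959 59 959 — and concatenate.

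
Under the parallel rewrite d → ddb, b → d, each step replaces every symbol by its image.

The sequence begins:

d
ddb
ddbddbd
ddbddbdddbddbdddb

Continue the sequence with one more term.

ddbddbdddbddbdddbddbddbdddbddbdddbddbddbd

Replace each of the 17 characters of ddbddbdddbddbdddb in place — ddb ddb d ddb ddb d ddb ddb ddb d ddb ddb d ddb ddb ddb d — and concatenate.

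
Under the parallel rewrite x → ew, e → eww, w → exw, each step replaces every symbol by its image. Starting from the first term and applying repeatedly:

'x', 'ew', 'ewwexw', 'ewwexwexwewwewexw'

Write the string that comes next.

Rewriting the 17 symbols of ewwexwexwewwewexw one by one yields eww exw exw eww ew exw eww ew exw eww exw exw eww exw eww ew exw; concatenated:

ewwexwexwewwewexwewwewexwewwexwexwewwexwewwewexw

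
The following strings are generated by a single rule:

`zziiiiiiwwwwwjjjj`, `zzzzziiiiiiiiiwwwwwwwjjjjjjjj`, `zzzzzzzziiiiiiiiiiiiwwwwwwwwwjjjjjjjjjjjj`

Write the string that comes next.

zzzzzzzzzzziiiiiiiiiiiiiiiwwwwwwwwwwwjjjjjjjjjjjjjjjj

Term n consists of 3n-1 z's, followed by 3n+3 i's, followed by 2n+3 w's, followed by 4n j's (n = 1, 2, …).
For the next term, n = 4, so the run lengths are 11, 15, 11, 16.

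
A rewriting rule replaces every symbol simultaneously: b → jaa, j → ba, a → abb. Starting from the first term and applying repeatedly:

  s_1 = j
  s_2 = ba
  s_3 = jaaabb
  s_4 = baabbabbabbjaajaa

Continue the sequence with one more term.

jaaabbabbjaajaaabbjaajaaabbjaajaabaabbabbbaabbabb

φ(baabbabbabbjaajaa) expands symbol-by-symbol to jaa abb abb jaa jaa abb jaa jaa abb jaa jaa ba abb abb ba abb abb; joining the 17 pieces gives the next term.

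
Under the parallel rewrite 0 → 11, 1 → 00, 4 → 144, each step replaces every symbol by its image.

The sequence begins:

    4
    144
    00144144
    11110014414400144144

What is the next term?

000000001111001441440014414411110014414400144144

Applying the rule to each of the 20 symbols of 11110014414400144144 gives the pieces 00 00 00 00 11 11 00 144 144 00 144 144 11 11 00 144 144 00 144 144, which concatenate to the answer.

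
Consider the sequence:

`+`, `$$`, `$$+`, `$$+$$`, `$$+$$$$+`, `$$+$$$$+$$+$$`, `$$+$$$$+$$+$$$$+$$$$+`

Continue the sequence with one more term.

$$+$$$$+$$+$$$$+$$$$+$$+$$$$+$$+$$

This is a Fibonacci-style word recurrence s(k) = s(k−1)·s(k−2): e.g. $$·+ = $$+.
Continuing: $$+$$$$+$$+$$$$+$$$$+ · $$+$$$$+$$+$$ gives term 8.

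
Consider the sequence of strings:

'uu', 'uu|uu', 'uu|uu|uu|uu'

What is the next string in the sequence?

Every step duplicates the string with '|' between the halves.
Doubling uu|uu|uu|uu with '|' between the halves:

uu|uu|uu|uu|uu|uu|uu|uu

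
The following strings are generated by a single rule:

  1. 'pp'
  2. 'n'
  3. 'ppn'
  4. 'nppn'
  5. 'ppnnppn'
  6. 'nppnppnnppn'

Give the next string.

ppnnppnnppnppnnppn

From term 3 onward, concatenate the second-to-last term with the last: pp·n = ppn, n·ppn = nppn, …
So term 7 is ppnnppn·nppnppnnppn.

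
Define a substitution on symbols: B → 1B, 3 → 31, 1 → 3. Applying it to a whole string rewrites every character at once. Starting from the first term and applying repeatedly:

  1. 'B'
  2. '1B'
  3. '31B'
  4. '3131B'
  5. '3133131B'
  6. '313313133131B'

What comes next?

Rewriting the 13 symbols of 313313133131B one by one yields 31 3 31 31 3 31 3 31 31 3 31 3 1B; concatenated:

31331313313313133131B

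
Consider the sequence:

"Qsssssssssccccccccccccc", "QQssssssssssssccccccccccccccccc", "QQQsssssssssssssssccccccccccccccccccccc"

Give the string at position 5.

Reading off run lengths: Q runs 1, 2, 3; s runs 9, 12, 15; c runs 13, 17, 21 — each is linear in n, where the shown terms are n = 3, 4, 5.
At n = 7 the blocks have lengths 5, 21, 29.

QQQQQsssssssssssssssssssssccccccccccccccccccccccccccccc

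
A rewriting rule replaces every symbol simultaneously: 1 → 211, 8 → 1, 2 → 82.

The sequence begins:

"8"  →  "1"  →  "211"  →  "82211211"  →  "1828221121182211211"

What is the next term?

φ(1828221121182211211) expands symbol-by-symbol to 211 1 82 1 82 82 211 211 82 211 211 1 82 82 211 211 82 211 211; joining the 19 pieces gives the next term.

21118218282211211822112111828221121182211211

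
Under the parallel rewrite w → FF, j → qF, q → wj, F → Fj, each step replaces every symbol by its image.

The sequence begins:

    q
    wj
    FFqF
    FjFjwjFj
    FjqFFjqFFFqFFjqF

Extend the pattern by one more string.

FjqFwjFjFjqFwjFjFjFjwjFjFjqFwjFj

Applying the rule to each of the 16 symbols of FjqFFjqFFFqFFjqF gives the pieces Fj qF wj Fj Fj qF wj Fj Fj Fj wj Fj Fj qF wj Fj, which concatenate to the answer.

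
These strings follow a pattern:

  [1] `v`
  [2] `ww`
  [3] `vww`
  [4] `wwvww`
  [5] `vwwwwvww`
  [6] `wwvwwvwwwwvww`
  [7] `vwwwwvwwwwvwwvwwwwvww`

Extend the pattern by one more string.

wwvwwvwwwwvwwvwwwwvwwwwvwwvwwwwvww

Each term (from the third on) is the two preceding terms concatenated in order: term 3 = v·ww = vww.
Continuing: wwvwwvwwwwvww · vwwwwvwwwwvwwvwwwwvww gives term 8.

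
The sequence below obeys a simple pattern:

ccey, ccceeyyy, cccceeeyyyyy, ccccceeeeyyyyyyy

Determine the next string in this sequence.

Reading off run lengths: c runs 2, 3, 4, 5; e runs 1, 2, 3, 4; y runs 1, 3, 5, 7 — each is linear in n (n = 1, 2, …).
For the next term, n = 5, so the run lengths are 6, 5, 9.

cccccceeeeeyyyyyyyyy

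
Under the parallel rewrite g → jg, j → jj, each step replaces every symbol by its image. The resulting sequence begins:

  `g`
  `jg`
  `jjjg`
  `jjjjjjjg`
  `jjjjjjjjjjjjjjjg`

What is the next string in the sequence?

Replace each of the 16 characters of jjjjjjjjjjjjjjjg in place — jj jj jj jj jj jj jj jj jj jj jj jj jj jj jj jg — and concatenate.

jjjjjjjjjjjjjjjjjjjjjjjjjjjjjjjg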